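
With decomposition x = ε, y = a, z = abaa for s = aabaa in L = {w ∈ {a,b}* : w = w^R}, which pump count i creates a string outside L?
i = 2

xy²z = ε · aa · abaa = aaabaa; aaabaa reversed is aabaaa ≠ aaabaa, so it is not a palindrome and is not in L.
(Other choices also work, e.g. i = 0, 3; only i = 1 is guaranteed to stay in L since xy¹z = s.)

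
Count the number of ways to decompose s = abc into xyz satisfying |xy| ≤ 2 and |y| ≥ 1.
3

For s = 'abc' with pumping length p = 2:

Constraints: |xy| ≤ 2, |y| > 0

Valid decompositions (|xy| ≤ p, |y| ≥ 1):
  • x='', y='a', z='bc'
  • x='a', y='b', z='c'
  • x='', y='ab', z='c'

Total count: 3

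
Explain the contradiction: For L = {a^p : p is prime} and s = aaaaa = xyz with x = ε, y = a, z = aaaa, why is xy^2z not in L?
xy²z = aaaaaa ∉ L

Pumping with i = 2 replaces y = a by y² = aa:
- Original: s = xyz = aaaaa; aaaaa has length 5, which is prime, so it is in L
- Pumped: xy²z = ε · aa · aaaa = aaaaaa
- aaaaaa has length 6 = 2 × 3, which is not prime, so it is not in L

The pumping lemma would require xy²z ∈ L, so this decomposition yields a contradiction.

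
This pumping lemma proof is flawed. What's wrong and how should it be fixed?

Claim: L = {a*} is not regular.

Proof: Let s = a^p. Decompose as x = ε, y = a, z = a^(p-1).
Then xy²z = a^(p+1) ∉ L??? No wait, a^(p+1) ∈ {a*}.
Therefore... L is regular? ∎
Error: The proof attempts to show a*  is not regular, but a* IS regular!

Correction: a* is a regular language (recognized by a simple DFA with one accepting state and self-loop on 'a'). The pumping lemma can only prove non-regularity, not regularity. For regular languages, pumping always works.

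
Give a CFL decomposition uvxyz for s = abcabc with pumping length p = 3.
u='ab', v='c', x='a', y='b', z='c'

For s = abcabc with pumping length p = 3:

One valid decomposition:
- u = 'ab'
- v = 'c'
- x = 'a'
- y = 'b'
- z = 'c'

Verification:
- uvxyz = 'ab' + 'c' + 'a' + 'b' + 'c' = abcabc ✓
- |vxy| = |'cab'| = 3 ≤ 3 ✓
- |vy| = |'cb'| = 2 > 0 ✓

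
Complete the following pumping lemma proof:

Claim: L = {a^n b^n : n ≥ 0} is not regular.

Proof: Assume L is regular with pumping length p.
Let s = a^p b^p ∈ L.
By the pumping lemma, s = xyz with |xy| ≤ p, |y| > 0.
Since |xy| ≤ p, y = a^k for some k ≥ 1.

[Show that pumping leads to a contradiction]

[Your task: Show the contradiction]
Consider xy²z = a^(p+k) b^p.

Since k ≥ 1, we have p + k > p.
So xy²z has more a's than b's: (p+k) a's vs p b's.
This means xy²z ∉ L because a^n b^n requires equal counts.

This contradicts the pumping lemma which states xy²z ∈ L.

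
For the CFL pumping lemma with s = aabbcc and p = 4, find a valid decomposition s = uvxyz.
u='a', v='a', x='bb', y='c', z='c'

For s = aabbcc with pumping length p = 4:

One valid decomposition:
- u = 'a'
- v = 'a'
- x = 'bb'
- y = 'c'
- z = 'c'

Verification:
- uvxyz = 'a' + 'a' + 'bb' + 'c' + 'c' = aabbcc ✓
- |vxy| = |'abbc'| = 4 ≤ 4 ✓
- |vy| = |'ac'| = 2 > 0 ✓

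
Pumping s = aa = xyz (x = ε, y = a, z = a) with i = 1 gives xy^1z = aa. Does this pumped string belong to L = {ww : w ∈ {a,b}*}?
Yes

xy¹z = ε · a · a = aa.
aa splits into halves a · a, which are equal, so it is in L (w = a).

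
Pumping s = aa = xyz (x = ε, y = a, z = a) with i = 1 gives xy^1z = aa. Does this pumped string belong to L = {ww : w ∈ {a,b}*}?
Yes

xy¹z = ε · a · a = aa.
aa splits into halves a · a, which are equal, so it is in L (w = a).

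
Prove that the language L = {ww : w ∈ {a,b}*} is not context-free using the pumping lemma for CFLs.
Assume for contradiction that L is context-free, and let p ≥ 1 be the pumping length given by the pumping lemma for CFLs.
Choose s = a^p b^p a^p b^p. Then s ∈ L (take w = a^p b^p) and |s| = 4p ≥ p.
By the CFL pumping lemma, s = uvxyz for some u, v, x, y, z with |vxy| ≤ p, |vy| ≥ 1, and uv^i xy^i z ∈ L for every i ≥ 0.

Write s as four blocks A₁ B₁ A₂ B₂ with A₁ = A₂ = a^p and B₁ = B₂ = b^p. Since |vxy| ≤ p, the window vxy lies inside at most two adjacent blocks. Take i = 0 and let t = uxz, so |t| = 4p − |vy| with 1 ≤ |vy| ≤ p. If |t| is odd, t ∉ L immediately, so assume |vy| is even (hence |vy| ≥ 2) and |t|/2 = 2p − |vy|/2, which satisfies p ≤ |t|/2 ≤ 2p − 1.

Case 1 (vxy inside A₁B₁): t = a^(p−j) b^(p−l) a^p b^p with j + l = |vy|. The second half of t has length < 2p, so it is a suffix of the trailing a^p b^p and ends in b; the first half is a^(p−j) b^(p−l) a^((j+l)/2), which ends in a because (j+l)/2 ≥ 1. The halves differ, so t ∉ L.

Case 2 (vxy inside B₁A₂, straddling the middle): t = a^p b^(p−j) a^(p−l) b^p with j + l = |vy|. If t = ww, then w is a prefix of t of length ≥ p, so w begins with a^p; and w is a suffix of t of length ≥ p, so w ends with b^p. That forces |w| ≥ 2p, contradicting |w| = |t|/2 ≤ 2p − 1. So t ∉ L.

Case 3 (vxy inside A₂B₂): t = a^p b^p a^(p−j) b^(p−l) with j + l = |vy|. The first half of t is a prefix of a^p b^p, so it begins with a; the second half is b^((j+l)/2) a^(p−j) b^(p−l), which begins with b. The halves differ, so t ∉ L.

In every case uv⁰xy⁰z = uxz ∉ L.

This contradicts the CFL pumping lemma, which requires uv^i xy^i z ∈ L for all i ≥ 0.
Hence L = {ww : w ∈ {a,b}*} is not context-free. ∎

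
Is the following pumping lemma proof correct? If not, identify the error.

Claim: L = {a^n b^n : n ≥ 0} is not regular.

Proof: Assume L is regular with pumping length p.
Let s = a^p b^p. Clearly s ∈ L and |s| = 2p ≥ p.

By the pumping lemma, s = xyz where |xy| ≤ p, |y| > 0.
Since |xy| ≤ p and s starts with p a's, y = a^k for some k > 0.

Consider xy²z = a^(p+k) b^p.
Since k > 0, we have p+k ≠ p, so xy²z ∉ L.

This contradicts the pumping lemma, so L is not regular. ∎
The proof is correct.

This proof is valid because:
1. The string s = a^p b^p is correctly in L
2. The decomposition analysis is correct: y must consist only of a's
3. The contradiction is valid: pumping increases a's but not b's
4. The conclusion follows logically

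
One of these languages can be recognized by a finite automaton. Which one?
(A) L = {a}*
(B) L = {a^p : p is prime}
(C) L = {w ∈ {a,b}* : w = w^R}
(A) {a}*

(A) L = {a}* is regular.

This can be recognized by a finite automaton (DFA/NFA).
Regular expressions like {a}* define regular languages.

The other choices are not regular:
- {a^p : p is prime}: After pumping, the length becomes composite
- {w ∈ {a,b}* : w = w^R}: After pumping, the string is no longer symmetric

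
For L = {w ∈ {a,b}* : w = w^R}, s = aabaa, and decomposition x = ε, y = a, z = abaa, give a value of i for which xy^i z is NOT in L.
i = 2

xy²z = ε · aa · abaa = aaabaa; aaabaa reversed is aabaaa ≠ aaabaa, so it is not a palindrome and is not in L.
(Other choices also work, e.g. i = 0, 3; only i = 1 is guaranteed to stay in L since xy¹z = s.)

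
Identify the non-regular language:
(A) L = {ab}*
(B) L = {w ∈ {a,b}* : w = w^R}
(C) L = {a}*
(B) {w ∈ {a,b}* : w = w^R}

(B) L = {w ∈ {a,b}* : w = w^R} is NOT regular.

The pumping lemma can be used to prove this:
After pumping, the string is no longer symmetric

The other languages are regular because they can be recognized by finite automata.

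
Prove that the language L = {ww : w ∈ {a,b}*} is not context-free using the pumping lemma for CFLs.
Assume for contradiction that L is context-free, and let p ≥ 1 be the pumping length given by the pumping lemma for CFLs.
Choose s = a^p b^p a^p b^p. Then s ∈ L (take w = a^p b^p) and |s| = 4p ≥ p.
By the CFL pumping lemma, s = uvxyz for some u, v, x, y, z with |vxy| ≤ p, |vy| ≥ 1, and uv^i xy^i z ∈ L for every i ≥ 0.

Write s as four blocks A₁ B₁ A₂ B₂ with A₁ = A₂ = a^p and B₁ = B₂ = b^p. Since |vxy| ≤ p, the window vxy lies inside at most two adjacent blocks. Take i = 0 and let t = uxz, so |t| = 4p − |vy| with 1 ≤ |vy| ≤ p. If |t| is odd, t ∉ L immediately, so assume |vy| is even (hence |vy| ≥ 2) and |t|/2 = 2p − |vy|/2, which satisfies p ≤ |t|/2 ≤ 2p − 1.

Case 1 (vxy inside A₁B₁): t = a^(p−j) b^(p−l) a^p b^p with j + l = |vy|. The second half of t has length < 2p, so it is a suffix of the trailing a^p b^p and ends in b; the first half is a^(p−j) b^(p−l) a^((j+l)/2), which ends in a because (j+l)/2 ≥ 1. The halves differ, so t ∉ L.

Case 2 (vxy inside B₁A₂, straddling the middle): t = a^p b^(p−j) a^(p−l) b^p with j + l = |vy|. If t = ww, then w is a prefix of t of length ≥ p, so w begins with a^p; and w is a suffix of t of length ≥ p, so w ends with b^p. That forces |w| ≥ 2p, contradicting |w| = |t|/2 ≤ 2p − 1. So t ∉ L.

Case 3 (vxy inside A₂B₂): t = a^p b^p a^(p−j) b^(p−l) with j + l = |vy|. The first half of t is a prefix of a^p b^p, so it begins with a; the second half is b^((j+l)/2) a^(p−j) b^(p−l), which begins with b. The halves differ, so t ∉ L.

In every case uv⁰xy⁰z = uxz ∉ L.

This contradicts the CFL pumping lemma, which requires uv^i xy^i z ∈ L for all i ≥ 0.
Hence L = {ww : w ∈ {a,b}*} is not context-free. ∎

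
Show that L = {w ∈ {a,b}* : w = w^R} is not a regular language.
Assume for contradiction that L is regular, and let p ≥ 1 be the pumping length given by the pumping lemma.
Choose s = a^p b a^p. Then s ∈ L (it reads the same in both directions) and |s| = 2p + 1 ≥ p.
By the pumping lemma, s = xyz for some x, y, z with |xy| ≤ p, |y| ≥ 1, and xy^i z ∈ L for every i ≥ 0.
Since |xy| ≤ p and the first p symbols of s are all a's, y = a^k for some k with 1 ≤ k ≤ p.

Take i = 0: xy⁰z = a^(p − k) b a^p.
Its reversal is a^p b a^(p − k). These differ because the block of a's before the unique b has length p − k in one and p in the other, and p − k ≠ p since k ≥ 1. So xy⁰z is not a palindrome, i.e. xy⁰z ∉ L.

This contradicts the pumping lemma, which requires xy^i z ∈ L for all i ≥ 0.
Hence L = {w ∈ {a,b}* : w = w^R} is not regular. ∎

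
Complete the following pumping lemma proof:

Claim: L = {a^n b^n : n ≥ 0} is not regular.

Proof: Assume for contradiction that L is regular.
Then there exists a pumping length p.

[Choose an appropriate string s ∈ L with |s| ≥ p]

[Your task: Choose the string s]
s = a^p b^p

This string is in L (has equal a's and b's) and has length 2p ≥ p.
Any decomposition xyz with |xy| ≤ p means y consists only of a's,
so pumping will unbalance the counts.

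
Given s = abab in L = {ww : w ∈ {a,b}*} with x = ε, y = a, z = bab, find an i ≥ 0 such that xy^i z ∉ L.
i = 2

xy²z = ε · aa · bab = aabab; aabab has odd length 5, so it cannot be written as ww and is not in L.
(Other choices also work, e.g. i = 0, 3; only i = 1 is guaranteed to stay in L since xy¹z = s.)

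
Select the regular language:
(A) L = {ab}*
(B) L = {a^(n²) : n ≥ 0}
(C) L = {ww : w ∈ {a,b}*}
(A) {ab}*

(A) L = {ab}* is regular.

This can be recognized by a finite automaton (DFA/NFA).
Regular expressions like {ab}* define regular languages.

The other choices are not regular:
- {a^(n²) : n ≥ 0}: After pumping, length is no longer a perfect square
- {ww : w ∈ {a,b}*}: After pumping, the two halves no longer match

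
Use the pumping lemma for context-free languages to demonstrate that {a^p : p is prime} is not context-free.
Assume for contradiction that L is context-free, and let p ≥ 1 be the pumping length given by the pumping lemma for CFLs.
Choose a prime q with q ≥ p and let s = a^q. Then s ∈ L and |s| = q ≥ p.
By the CFL pumping lemma, s = uvxyz for some u, v, x, y, z with |vxy| ≤ p, |vy| ≥ 1, and uv^i xy^i z ∈ L for every i ≥ 0.
All symbols are a's, so only lengths matter: let k = |vy|, with 1 ≤ k ≤ p. Then |uv^i xy^i z| = q + (i − 1)k.

Take i = q + 1: the length is q + qk = q(k + 1).
Both factors satisfy q ≥ 2 and k + 1 ≥ 2, so q(k + 1) is composite and uv^(q+1) xy^(q+1) z ∉ L.

This contradicts the CFL pumping lemma, which requires uv^i xy^i z ∈ L for all i ≥ 0.
Hence L = {a^p : p is prime} is not context-free. ∎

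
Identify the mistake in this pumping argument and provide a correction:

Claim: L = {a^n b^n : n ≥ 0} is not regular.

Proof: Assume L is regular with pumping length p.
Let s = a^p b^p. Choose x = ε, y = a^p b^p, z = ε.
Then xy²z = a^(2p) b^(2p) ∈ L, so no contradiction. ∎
Error: The decomposition violates |xy| ≤ p. With y = a^p b^p, |xy| = |y| = 2p > p. (The proof also miscomputes xy²z, which would be a^p b^p a^p b^p rather than a^(2p) b^(2p), and it wrongly treats one harmless decomposition as settling the matter — the prover does not get to choose the decomposition.)

Correction: The pumping lemma requires |xy| ≤ p, and the argument must handle every decomposition satisfying |xy| ≤ p, |y| ≥ 1. Since s starts with p a's, any such y consists only of a's, say y = a^k with k ≥ 1. Then xy²z = a^(p+k) b^p has unequal numbers of a's and b's, so xy²z ∉ L — the required contradiction.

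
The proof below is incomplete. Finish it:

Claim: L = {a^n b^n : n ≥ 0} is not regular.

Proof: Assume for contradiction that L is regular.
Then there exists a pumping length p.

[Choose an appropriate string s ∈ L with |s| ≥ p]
s = a^p b^p

This string is in L (has equal a's and b's) and has length 2p ≥ p.
Any decomposition xyz with |xy| ≤ p means y consists only of a's,
so pumping will unbalance the counts.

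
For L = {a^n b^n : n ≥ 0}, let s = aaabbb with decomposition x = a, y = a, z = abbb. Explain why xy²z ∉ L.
xy²z = aaaabbb ∉ L

Pumping with i = 2 replaces y = a by y² = aa:
- Original: s = xyz = aaabbb; aaabbb = a^3 b^3 has equal counts (3 = 3), so it is in L
- Pumped: xy²z = a · aa · abbb = aaaabbb
- aaaabbb has 4 a's and 3 b's; 4 ≠ 3, so it is not in L

The pumping lemma would require xy²z ∈ L, so this decomposition yields a contradiction.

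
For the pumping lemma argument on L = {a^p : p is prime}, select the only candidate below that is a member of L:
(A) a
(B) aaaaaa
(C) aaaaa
(C) aaaaa

The pumping lemma is applied to a string s that lies in L, so first check membership of each option:
- (A) a has length 1, which is not prime, so it is not in L ✗
- (B) aaaaaa has length 6 = 2 × 3, which is not prime, so it is not in L ✗
- (C) aaaaa has length 5, which is prime, so it is in L ✓

Only (C) aaaaa is in L, so it is the only candidate that could play the role of s.
(In a complete proof one picks s in terms of the pumping length p so that |s| ≥ p is guaranteed; a fixed string like aaaaa illustrates the shape of such an s.)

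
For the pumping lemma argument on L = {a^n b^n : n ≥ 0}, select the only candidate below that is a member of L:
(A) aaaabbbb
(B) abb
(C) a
(A) aaaabbbb

The pumping lemma is applied to a string s that lies in L, so first check membership of each option:
- (A) aaaabbbb = a^4 b^4 has equal counts (4 = 4), so it is in L ✓
- (B) abb has 1 a's and 2 b's; 1 ≠ 2, so it is not in L ✗
- (C) a has 1 a's and 0 b's; 1 ≠ 0, so it is not in L ✗

Only (A) aaaabbbb is in L, so it is the only candidate that could play the role of s.
(In a complete proof one picks s in terms of the pumping length p so that |s| ≥ p is guaranteed; a fixed string like aaaabbbb illustrates the shape of such an s.)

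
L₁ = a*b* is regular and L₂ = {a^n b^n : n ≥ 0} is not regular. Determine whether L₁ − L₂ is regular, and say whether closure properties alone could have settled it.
No — L₁ − L₂ is not regular.

a*b* − {a^n b^n} = {a^n b^m : n ≠ m}. If this were regular, then its complement intersected with a*b*, namely {a^n b^n : n ≥ 0}, would be regular too (closure under complement and intersection) — contradiction. So L₁ − L₂ is not regular.

Note that the bare facts "L₁ regular, L₂ non-regular" do not settle the question by themselves: the closure of regular languages under ∪, ∩, complement and difference applies only when BOTH operands are regular. With a non-regular operand the result can come out regular or non-regular depending on the specific languages, so one has to work out L₁ − L₂ for this particular pair, as above.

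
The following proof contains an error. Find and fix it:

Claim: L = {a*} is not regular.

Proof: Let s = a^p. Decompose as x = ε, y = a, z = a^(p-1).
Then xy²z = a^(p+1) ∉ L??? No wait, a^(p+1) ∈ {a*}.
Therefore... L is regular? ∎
Error: The proof attempts to show a*  is not regular, but a* IS regular!

Correction: a* is a regular language (recognized by a simple DFA with one accepting state and self-loop on 'a'). The pumping lemma can only prove non-regularity, not regularity. For regular languages, pumping always works.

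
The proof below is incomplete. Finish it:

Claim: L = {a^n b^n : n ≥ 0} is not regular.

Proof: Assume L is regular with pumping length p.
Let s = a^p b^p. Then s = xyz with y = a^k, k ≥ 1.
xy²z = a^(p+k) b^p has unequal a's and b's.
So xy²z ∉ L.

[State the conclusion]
This contradicts the pumping lemma for regular languages,
which guarantees xy^i z ∈ L for all i ≥ 0.

Since our assumption that L is regular leads to a contradiction,
we conclude that L = {a^n b^n : n ≥ 0} is NOT regular. ∎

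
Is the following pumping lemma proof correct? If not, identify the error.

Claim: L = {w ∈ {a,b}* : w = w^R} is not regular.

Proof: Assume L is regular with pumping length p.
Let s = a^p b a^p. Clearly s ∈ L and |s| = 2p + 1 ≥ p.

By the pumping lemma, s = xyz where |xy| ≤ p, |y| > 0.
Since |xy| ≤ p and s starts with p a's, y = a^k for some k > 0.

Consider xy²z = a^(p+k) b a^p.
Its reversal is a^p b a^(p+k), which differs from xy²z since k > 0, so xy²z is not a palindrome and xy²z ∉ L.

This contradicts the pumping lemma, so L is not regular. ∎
The proof is correct.

This proof is valid because:
1. s = a^p b a^p is in L and is chosen in terms of p, so |s| ≥ p holds for every p
2. The decomposition analysis is correct: |xy| ≤ p forces y to lie inside the leading a's
3. The contradiction is valid: a^(p+k) b a^p has more a's before the b than after it, so it is not a palindrome
4. The conclusion follows logically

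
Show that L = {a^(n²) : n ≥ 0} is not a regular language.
Assume for contradiction that L is regular, and let p ≥ 1 be the pumping length given by the pumping lemma.
Choose s = a^(p²). Then s ∈ L and |s| = p² ≥ p.
By the pumping lemma, s = xyz for some x, y, z with |xy| ≤ p, |y| ≥ 1, and xy^i z ∈ L for every i ≥ 0.
Here y = a^k for some k with 1 ≤ k ≤ |xy| ≤ p.

Take i = 2: |xy²z| = p² + k.
Now p² < p² + k ≤ p² + p < p² + 2p + 1 = (p + 1)².
So |xy²z| lies strictly between the consecutive squares p² and (p + 1)², hence is not a perfect square, and xy²z ∉ L.

This contradicts the pumping lemma, which requires xy^i z ∈ L for all i ≥ 0.
Hence L = {a^(n²) : n ≥ 0} is not regular. ∎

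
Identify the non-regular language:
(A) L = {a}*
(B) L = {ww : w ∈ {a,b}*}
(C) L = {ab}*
(B) {ww : w ∈ {a,b}*}

(B) L = {ww : w ∈ {a,b}*} is NOT regular.

The pumping lemma can be used to prove this:
After pumping, the two halves no longer match

The other languages are regular because they can be recognized by finite automata.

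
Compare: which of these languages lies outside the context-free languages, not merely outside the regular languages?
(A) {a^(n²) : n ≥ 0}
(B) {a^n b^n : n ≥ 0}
(A) {a^(n²) : n ≥ 0}

(A) {a^(n²) : n ≥ 0} requires the CFL pumping lemma.

- {a^n b^n : n ≥ 0} is context-free (but not regular)
  • Can be shown non-regular with the regular pumping lemma
  • After pumping, the number of a's and b's become unequal

- {a^(n²) : n ≥ 0} is NOT context-free
  • Requires the CFL pumping lemma to prove
  • Gaps between squares grow unboundedly

The CFL pumping lemma is "stronger" in that it can prove non-membership
in the larger class of context-free languages.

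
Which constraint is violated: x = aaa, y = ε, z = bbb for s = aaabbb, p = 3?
Violated: |y| > 0

The decomposition x = aaa, y = ε, z = bbb for s = aaabbb with p = 3
violates the constraint: |y| > 0

|y| = 0, but the pumping lemma requires |y| > 0 (y must be non-empty).

Pumping lemma constraints:
1. xyz = s (decomposition is valid)
2. |xy| ≤ p
3. |y| > 0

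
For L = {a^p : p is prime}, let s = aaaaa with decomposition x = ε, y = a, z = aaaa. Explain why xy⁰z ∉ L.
xy⁰z = aaaa ∉ L

Pumping with i = 0 replaces y = a by y⁰ = ε:
- Original: s = xyz = aaaaa; aaaaa has length 5, which is prime, so it is in L
- Pumped: xy⁰z = ε · ε · aaaa = aaaa
- aaaa has length 4 = 2 × 2, which is not prime, so it is not in L

The pumping lemma would require xy⁰z ∈ L, so this decomposition yields a contradiction.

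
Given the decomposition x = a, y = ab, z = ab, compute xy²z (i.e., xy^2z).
aababab

Given x = 'a', y = 'ab', z = 'ab' and i = 2:

xy^2z = x + y·y·...·y (2 times) + z
       = 'a' + 'ab'^2 + 'ab'
       = 'a' + 'abab' + 'ab'
       = 'aababab'

The pumped string is 'aababab' with length 7.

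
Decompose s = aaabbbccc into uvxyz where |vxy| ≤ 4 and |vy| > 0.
u='aa', v='a', x='bb', y='b', z='ccc'

For s = aaabbbccc with pumping length p = 4:

One valid decomposition:
- u = 'aa'
- v = 'a'
- x = 'bb'
- y = 'b'
- z = 'ccc'

Verification:
- uvxyz = 'aa' + 'a' + 'bb' + 'b' + 'ccc' = aaabbbccc ✓
- |vxy| = |'abbb'| = 4 ≤ 4 ✓
- |vy| = |'ab'| = 2 > 0 ✓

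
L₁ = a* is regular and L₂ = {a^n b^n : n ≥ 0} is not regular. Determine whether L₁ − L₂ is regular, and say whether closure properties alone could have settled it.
Yes — L₁ − L₂ is regular.

The only string of a* that lies in {a^n b^n} is ε, so L₁ − L₂ = a* − {ε} = a⁺ = aa*, which is regular.

Note that the bare facts "L₁ regular, L₂ non-regular" do not settle the question by themselves: the closure of regular languages under ∪, ∩, complement and difference applies only when BOTH operands are regular. With a non-regular operand the result can come out regular or non-regular depending on the specific languages, so one has to work out L₁ − L₂ for this particular pair, as above.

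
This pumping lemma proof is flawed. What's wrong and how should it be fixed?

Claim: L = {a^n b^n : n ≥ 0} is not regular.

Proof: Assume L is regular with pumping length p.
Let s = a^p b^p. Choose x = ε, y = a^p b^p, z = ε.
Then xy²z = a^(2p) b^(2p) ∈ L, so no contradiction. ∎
Error: The decomposition violates |xy| ≤ p. With y = a^p b^p, |xy| = |y| = 2p > p. (The proof also miscomputes xy²z, which would be a^p b^p a^p b^p rather than a^(2p) b^(2p), and it wrongly treats one harmless decomposition as settling the matter — the prover does not get to choose the decomposition.)

Correction: The pumping lemma requires |xy| ≤ p, and the argument must handle every decomposition satisfying |xy| ≤ p, |y| ≥ 1. Since s starts with p a's, any such y consists only of a's, say y = a^k with k ≥ 1. Then xy²z = a^(p+k) b^p has unequal numbers of a's and b's, so xy²z ∉ L — the required contradiction.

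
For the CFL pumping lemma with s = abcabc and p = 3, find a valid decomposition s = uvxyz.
u='ab', v='c', x='a', y='b', z='c'

For s = abcabc with pumping length p = 3:

One valid decomposition:
- u = 'ab'
- v = 'c'
- x = 'a'
- y = 'b'
- z = 'c'

Verification:
- uvxyz = 'ab' + 'c' + 'a' + 'b' + 'c' = abcabc ✓
- |vxy| = |'cab'| = 3 ≤ 3 ✓
- |vy| = |'cb'| = 2 > 0 ✓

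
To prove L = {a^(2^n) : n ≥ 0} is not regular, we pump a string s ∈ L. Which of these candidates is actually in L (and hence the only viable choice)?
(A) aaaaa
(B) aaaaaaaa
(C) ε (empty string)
(B) aaaaaaaa

The pumping lemma is applied to a string s that lies in L, so first check membership of each option:
- (A) aaaaa has length 5, strictly between 2^2 = 4 and 2^3 = 8, so it is not in L ✗
- (B) aaaaaaaa has length 8 = 2^3, so it is in L ✓
- (C) ε has length 0, which is not a power of 2, so it is not in L ✗

Only (B) aaaaaaaa is in L, so it is the only candidate that could play the role of s.
(In a complete proof one picks s in terms of the pumping length p so that |s| ≥ p is guaranteed; a fixed string like aaaaaaaa illustrates the shape of such an s.)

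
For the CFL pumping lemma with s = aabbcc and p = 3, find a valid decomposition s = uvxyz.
u='aa', v='b', x='b', y='c', z='c'

For s = aabbcc with pumping length p = 3:

One valid decomposition:
- u = 'aa'
- v = 'b'
- x = 'b'
- y = 'c'
- z = 'c'

Verification:
- uvxyz = 'aa' + 'b' + 'b' + 'c' + 'c' = aabbcc ✓
- |vxy| = |'bbc'| = 3 ≤ 3 ✓
- |vy| = |'bc'| = 2 > 0 ✓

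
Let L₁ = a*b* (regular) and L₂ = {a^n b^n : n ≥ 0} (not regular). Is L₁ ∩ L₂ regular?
No — L₁ ∩ L₂ is not regular.

Every string a^n b^n already lies in a*b*, so L₁ ∩ L₂ = {a^n b^n : n ≥ 0} = L₂ itself, which is the standard non-regular language (pump s = a^p b^p).

Note that the bare facts "L₁ regular, L₂ non-regular" do not settle the question by themselves: the closure of regular languages under ∪, ∩, complement and difference applies only when BOTH operands are regular. With a non-regular operand the result can come out regular or non-regular depending on the specific languages, so one has to work out L₁ ∩ L₂ for this particular pair, as above.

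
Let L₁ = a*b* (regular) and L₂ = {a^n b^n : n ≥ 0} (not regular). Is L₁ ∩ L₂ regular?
No — L₁ ∩ L₂ is not regular.

Every string a^n b^n already lies in a*b*, so L₁ ∩ L₂ = {a^n b^n : n ≥ 0} = L₂ itself, which is the standard non-regular language (pump s = a^p b^p).

Note that the bare facts "L₁ regular, L₂ non-regular" do not settle the question by themselves: the closure of regular languages under ∪, ∩, complement and difference applies only when BOTH operands are regular. With a non-regular operand the result can come out regular or non-regular depending on the specific languages, so one has to work out L₁ ∩ L₂ for this particular pair, as above.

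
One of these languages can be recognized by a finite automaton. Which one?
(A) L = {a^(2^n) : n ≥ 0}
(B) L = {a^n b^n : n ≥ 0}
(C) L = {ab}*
(C) {ab}*

(C) L = {ab}* is regular.

This can be recognized by a finite automaton (DFA/NFA).
Regular expressions like {ab}* define regular languages.

The other choices are not regular:
- {a^n b^n : n ≥ 0}: After pumping, the number of a's and b's become unequal
- {a^(2^n) : n ≥ 0}: After pumping, length is no longer a power of 2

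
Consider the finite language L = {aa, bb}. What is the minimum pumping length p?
p = 3

For a finite language L, the pumping lemma holds vacuously if p > max|s| for s ∈ L.

The longest string in L = {aa, bb} has length 2.
If p = 3, then no string s ∈ L has |s| ≥ p, so the condition is vacuously true.

The minimum pumping length is p = 3.

Why no smaller p works: for any p ≤ 2, the longest string s ∈ L has |s| = 2 ≥ p, so it would
have to be pumpable; but pumping up (i = 2, 3, ...) produces ever longer strings, which cannot all lie in the
finite language L. So the pumping property fails for every p ≤ 2.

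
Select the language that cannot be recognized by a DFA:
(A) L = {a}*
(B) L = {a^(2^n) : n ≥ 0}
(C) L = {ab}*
(B) {a^(2^n) : n ≥ 0}

(B) L = {a^(2^n) : n ≥ 0} is NOT regular.

The pumping lemma can be used to prove this:
After pumping, length is no longer a power of 2

The other languages are regular because they can be recognized by finite automata.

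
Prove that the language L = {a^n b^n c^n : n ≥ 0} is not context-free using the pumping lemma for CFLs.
Assume for contradiction that L is context-free, and let p ≥ 1 be the pumping length given by the pumping lemma for CFLs.
Choose s = a^p b^p c^p. Then s ∈ L and |s| = 3p ≥ p.
By the CFL pumping lemma, s = uvxyz for some u, v, x, y, z with |vxy| ≤ p, |vy| ≥ 1, and uv^i xy^i z ∈ L for every i ≥ 0.

Because |vxy| ≤ p, the window vxy cannot contain both an a and a c: any substring of s containing both must include the entire block b^p plus at least one a and one c, so it has length ≥ p + 2 > p.
Hence at least one of the letters a, c does not occur in vy at all.

Take i = 0: the string uxz is obtained from s by deleting |vy| ≥ 1 symbols, so |uxz| = 3p − |vy| < 3p.
But the letter (a or c) that does not occur in vy still occurs exactly p times in uxz. Every string of L with exactly p copies of some letter is a^p b^p c^p, of length 3p. Since |uxz| < 3p, uxz ∉ L.

This contradicts the CFL pumping lemma, which requires uv^i xy^i z ∈ L for all i ≥ 0.
Hence L = {a^n b^n c^n : n ≥ 0} is not context-free. ∎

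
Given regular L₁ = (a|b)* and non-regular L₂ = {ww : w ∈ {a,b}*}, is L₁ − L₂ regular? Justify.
No — L₁ − L₂ is not regular.

L₁ − L₂ is the complement of {ww} within {a,b}*. If it were regular, its complement {ww} would be regular as well (regular languages are closed under complement) — contradiction. So L₁ − L₂ is not regular.

Note that the bare facts "L₁ regular, L₂ non-regular" do not settle the question by themselves: the closure of regular languages under ∪, ∩, complement and difference applies only when BOTH operands are regular. With a non-regular operand the result can come out regular or non-regular depending on the specific languages, so one has to work out L₁ − L₂ for this particular pair, as above.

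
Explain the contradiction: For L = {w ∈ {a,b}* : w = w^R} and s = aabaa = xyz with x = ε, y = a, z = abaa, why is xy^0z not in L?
xy⁰z = abaa ∉ L

Pumping with i = 0 replaces y = a by y⁰ = ε:
- Original: s = xyz = aabaa; aabaa reversed is aabaa, the same string, so it is a palindrome and is in L
- Pumped: xy⁰z = ε · ε · abaa = abaa
- abaa reversed is aaba ≠ abaa, so it is not a palindrome and is not in L

The pumping lemma would require xy⁰z ∈ L, so this decomposition yields a contradiction.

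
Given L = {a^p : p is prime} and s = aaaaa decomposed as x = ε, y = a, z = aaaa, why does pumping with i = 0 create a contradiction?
xy⁰z = aaaa ∉ L

Pumping with i = 0 replaces y = a by y⁰ = ε:
- Original: s = xyz = aaaaa; aaaaa has length 5, which is prime, so it is in L
- Pumped: xy⁰z = ε · ε · aaaa = aaaa
- aaaa has length 4 = 2 × 2, which is not prime, so it is not in L

The pumping lemma would require xy⁰z ∈ L, so this decomposition yields a contradiction.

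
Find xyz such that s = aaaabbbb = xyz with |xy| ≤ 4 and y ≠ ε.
x = 'a', y = 'aa', z = 'abbbb'

For s = aaaabbbb and p = 4, one valid decomposition is:
- x = 'a' (length 1)
- y = 'aa' (length 2)
- z = 'abbbb' (length 5)

Verification:
- xyz = 'a' + 'aa' + 'abbbb' = aaaabbbb ✓
- |xy| = 3 ≤ 4 ✓
- |y| = 2 > 0 ✓

All pumping lemma constraints are satisfied.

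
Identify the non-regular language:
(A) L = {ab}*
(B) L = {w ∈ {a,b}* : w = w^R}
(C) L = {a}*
(B) {w ∈ {a,b}* : w = w^R}

(B) L = {w ∈ {a,b}* : w = w^R} is NOT regular.

The pumping lemma can be used to prove this:
After pumping, the string is no longer symmetric

The other languages are regular because they can be recognized by finite automata.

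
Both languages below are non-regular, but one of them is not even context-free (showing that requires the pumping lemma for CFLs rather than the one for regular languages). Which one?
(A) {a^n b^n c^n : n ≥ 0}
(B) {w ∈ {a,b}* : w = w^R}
(A) {a^n b^n c^n : n ≥ 0}

(A) {a^n b^n c^n : n ≥ 0} requires the CFL pumping lemma.

- {w ∈ {a,b}* : w = w^R} is context-free (but not regular)
  • Can be shown non-regular with the regular pumping lemma
  • After pumping, the string is no longer symmetric

- {a^n b^n c^n : n ≥ 0} is NOT context-free
  • Requires the CFL pumping lemma to prove
  • Cannot maintain three equal counts simultaneously

The CFL pumping lemma is "stronger" in that it can prove non-membership
in the larger class of context-free languages.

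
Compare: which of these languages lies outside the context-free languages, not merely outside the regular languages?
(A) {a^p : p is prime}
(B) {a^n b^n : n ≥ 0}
(A) {a^p : p is prime}

(A) {a^p : p is prime} requires the CFL pumping lemma.

- {a^n b^n : n ≥ 0} is context-free (but not regular)
  • Can be shown non-regular with the regular pumping lemma
  • After pumping, the number of a's and b's become unequal

- {a^p : p is prime} is NOT context-free
  • Requires the CFL pumping lemma to prove
  • The CFL pumping lemma also fails because prime gaps are unbounded

The CFL pumping lemma is "stronger" in that it can prove non-membership
in the larger class of context-free languages.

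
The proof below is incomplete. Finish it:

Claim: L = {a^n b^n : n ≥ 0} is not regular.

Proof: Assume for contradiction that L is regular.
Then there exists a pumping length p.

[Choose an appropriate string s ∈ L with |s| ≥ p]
s = a^p b^p

This string is in L (has equal a's and b's) and has length 2p ≥ p.
Any decomposition xyz with |xy| ≤ p means y consists only of a's,
so pumping will unbalance the counts.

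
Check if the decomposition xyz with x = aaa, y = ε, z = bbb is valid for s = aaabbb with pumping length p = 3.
Violated: |y| > 0

The decomposition x = aaa, y = ε, z = bbb for s = aaabbb with p = 3
violates the constraint: |y| > 0

|y| = 0, but the pumping lemma requires |y| > 0 (y must be non-empty).

Pumping lemma constraints:
1. xyz = s (decomposition is valid)
2. |xy| ≤ p
3. |y| > 0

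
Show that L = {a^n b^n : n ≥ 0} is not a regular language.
Assume for contradiction that L is regular, and let p ≥ 1 be the pumping length given by the pumping lemma.
Choose s = a^p b^p. Then s ∈ L and |s| = 2p ≥ p.
By the pumping lemma, s = xyz for some x, y, z with |xy| ≤ p, |y| ≥ 1, and xy^i z ∈ L for every i ≥ 0.
Since |xy| ≤ p and the first p symbols of s are all a's, we must have y = a^k for some k with 1 ≤ k ≤ p.

Take i = 2: xy²z = a^(p + k) b^p.
This string has p + k a's but p b's, and p + k > p because k ≥ 1. So xy²z ∉ L.

This contradicts the pumping lemma, which requires xy^i z ∈ L for all i ≥ 0.
Hence L = {a^n b^n : n ≥ 0} is not regular. ∎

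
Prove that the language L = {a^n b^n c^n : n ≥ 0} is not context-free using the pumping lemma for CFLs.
Assume for contradiction that L is context-free, and let p ≥ 1 be the pumping length given by the pumping lemma for CFLs.
Choose s = a^p b^p c^p. Then s ∈ L and |s| = 3p ≥ p.
By the CFL pumping lemma, s = uvxyz for some u, v, x, y, z with |vxy| ≤ p, |vy| ≥ 1, and uv^i xy^i z ∈ L for every i ≥ 0.

Because |vxy| ≤ p, the window vxy cannot contain both an a and a c: any substring of s containing both must include the entire block b^p plus at least one a and one c, so it has length ≥ p + 2 > p.
Hence at least one of the letters a, c does not occur in vy at all.

Take i = 0: the string uxz is obtained from s by deleting |vy| ≥ 1 symbols, so |uxz| = 3p − |vy| < 3p.
But the letter (a or c) that does not occur in vy still occurs exactly p times in uxz. Every string of L with exactly p copies of some letter is a^p b^p c^p, of length 3p. Since |uxz| < 3p, uxz ∉ L.

This contradicts the CFL pumping lemma, which requires uv^i xy^i z ∈ L for all i ≥ 0.
Hence L = {a^n b^n c^n : n ≥ 0} is not context-free. ∎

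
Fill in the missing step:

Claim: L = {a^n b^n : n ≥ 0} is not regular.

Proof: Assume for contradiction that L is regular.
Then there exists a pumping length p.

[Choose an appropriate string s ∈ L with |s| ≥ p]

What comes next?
s = a^p b^p

This string is in L (has equal a's and b's) and has length 2p ≥ p.
Any decomposition xyz with |xy| ≤ p means y consists only of a's,
so pumping will unbalance the counts.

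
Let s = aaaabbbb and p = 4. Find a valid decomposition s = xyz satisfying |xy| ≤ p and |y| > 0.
x = '', y = 'aaa', z = 'abbbb'

For s = aaaabbbb and p = 4, one valid decomposition is:
- x = '' (length 0)
- y = 'aaa' (length 3)
- z = 'abbbb' (length 5)

Verification:
- xyz = '' + 'aaa' + 'abbbb' = aaaabbbb ✓
- |xy| = 3 ≤ 4 ✓
- |y| = 3 > 0 ✓

All pumping lemma constraints are satisfied.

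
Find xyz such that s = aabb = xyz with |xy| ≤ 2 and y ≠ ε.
x = '', y = 'aa', z = 'bb'

For s = aabb and p = 2, one valid decomposition is:
- x = '' (length 0)
- y = 'aa' (length 2)
- z = 'bb' (length 2)

Verification:
- xyz = '' + 'aa' + 'bb' = aabb ✓
- |xy| = 2 ≤ 2 ✓
- |y| = 2 > 0 ✓

All pumping lemma constraints are satisfied.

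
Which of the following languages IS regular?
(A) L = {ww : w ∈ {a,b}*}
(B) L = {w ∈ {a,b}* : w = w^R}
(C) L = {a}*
(C) {a}*

(C) L = {a}* is regular.

This can be recognized by a finite automaton (DFA/NFA).
Regular expressions like {a}* define regular languages.

The other choices are not regular:
- {w ∈ {a,b}* : w = w^R}: After pumping, the string is no longer symmetric
- {ww : w ∈ {a,b}*}: After pumping, the two halves no longer match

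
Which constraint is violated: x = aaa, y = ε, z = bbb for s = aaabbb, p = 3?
Violated: |y| > 0

The decomposition x = aaa, y = ε, z = bbb for s = aaabbb with p = 3
violates the constraint: |y| > 0

|y| = 0, but the pumping lemma requires |y| > 0 (y must be non-empty).

Pumping lemma constraints:
1. xyz = s (decomposition is valid)
2. |xy| ≤ p
3. |y| > 0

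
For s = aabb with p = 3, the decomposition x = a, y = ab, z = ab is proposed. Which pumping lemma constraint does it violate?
Violated: xyz = s

The decomposition x = a, y = ab, z = ab for s = aabb with p = 3
violates the constraint: xyz = s

xyz = 'a' + 'ab' + 'ab' = 'aabab' ≠ 'aabb' = s. The decomposition doesn't reconstruct s.

Pumping lemma constraints:
1. xyz = s (decomposition is valid)
2. |xy| ≤ p
3. |y| > 0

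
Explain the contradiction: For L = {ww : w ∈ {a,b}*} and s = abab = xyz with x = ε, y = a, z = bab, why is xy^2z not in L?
xy²z = aabab ∉ L

Pumping with i = 2 replaces y = a by y² = aa:
- Original: s = xyz = abab; abab splits into halves ab · ab, which are equal, so it is in L (w = ab)
- Pumped: xy²z = ε · aa · bab = aabab
- aabab has odd length 5, so it cannot be written as ww and is not in L

The pumping lemma would require xy²z ∈ L, so this decomposition yields a contradiction.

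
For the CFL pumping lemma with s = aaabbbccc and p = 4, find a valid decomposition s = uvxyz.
u='aa', v='a', x='bb', y='b', z='ccc'

For s = aaabbbccc with pumping length p = 4:

One valid decomposition:
- u = 'aa'
- v = 'a'
- x = 'bb'
- y = 'b'
- z = 'ccc'

Verification:
- uvxyz = 'aa' + 'a' + 'bb' + 'b' + 'ccc' = aaabbbccc ✓
- |vxy| = |'abbb'| = 4 ≤ 4 ✓
- |vy| = |'ab'| = 2 > 0 ✓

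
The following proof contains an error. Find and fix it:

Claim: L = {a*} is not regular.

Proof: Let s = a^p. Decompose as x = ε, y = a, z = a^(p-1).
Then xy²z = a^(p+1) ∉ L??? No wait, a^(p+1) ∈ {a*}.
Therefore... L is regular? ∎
Error: The proof attempts to show a*  is not regular, but a* IS regular!

Correction: a* is a regular language (recognized by a simple DFA with one accepting state and self-loop on 'a'). The pumping lemma can only prove non-regularity, not regularity. For regular languages, pumping always works.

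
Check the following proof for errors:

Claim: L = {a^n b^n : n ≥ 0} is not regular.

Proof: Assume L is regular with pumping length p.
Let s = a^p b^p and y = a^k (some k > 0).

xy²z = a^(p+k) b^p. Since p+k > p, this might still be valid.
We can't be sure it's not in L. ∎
The proof is INCORRECT.

Error: The conclusion is wrong.
xy²z = a^(p+k) b^p is definitely NOT in L because the number of a's (p+k) ≠ number of b's (p).
The proof incorrectly doubts what is actually a valid contradiction.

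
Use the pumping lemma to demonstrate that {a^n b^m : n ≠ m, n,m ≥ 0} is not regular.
Assume for contradiction that L is regular, and let p ≥ 1 be the pumping length given by the pumping lemma.
Choose s = a^p b^(p + p!). Then s ∈ L because p ≠ p + p! (as p! ≥ 1), and |s| ≥ p.
By the pumping lemma, s = xyz for some x, y, z with |xy| ≤ p, |y| ≥ 1, and xy^i z ∈ L for every i ≥ 0.
Since |xy| ≤ p and the first p symbols of s are all a's, y = a^k for some k with 1 ≤ k ≤ p.
For every i ≥ 0, xy^i z = a^(p + (i − 1)k) b^(p + p!).

Because 1 ≤ k ≤ p, k divides p!. Let t = p!/k (a positive integer) and take i = t + 1.
Then the number of a's is p + tk = p + p!, which equals the number of b's.
So xy^(t+1) z = a^(p + p!) b^(p + p!) has equally many a's and b's and is NOT in L.

This contradicts the pumping lemma, which requires xy^i z ∈ L for all i ≥ 0.
Hence L = {a^n b^m : n ≠ m, n,m ≥ 0} is not regular. ∎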